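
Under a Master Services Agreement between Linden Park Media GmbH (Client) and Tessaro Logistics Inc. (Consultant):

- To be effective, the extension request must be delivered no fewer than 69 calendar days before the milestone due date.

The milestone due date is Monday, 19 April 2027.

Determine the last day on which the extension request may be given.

Counting back 69 calendar days from 19 April 2027 gives 9 February 2027.

9 February 2027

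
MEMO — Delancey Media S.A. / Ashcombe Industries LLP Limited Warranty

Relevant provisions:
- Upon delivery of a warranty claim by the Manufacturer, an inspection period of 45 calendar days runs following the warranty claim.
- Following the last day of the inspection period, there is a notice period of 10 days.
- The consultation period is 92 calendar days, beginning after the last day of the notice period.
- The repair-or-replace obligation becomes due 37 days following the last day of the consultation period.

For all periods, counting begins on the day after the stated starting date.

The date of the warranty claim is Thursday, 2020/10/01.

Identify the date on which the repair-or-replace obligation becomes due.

The last day of the inspection period: 2020/10/01 + 45 days = 2020/11/15.
The last day of the notice period: 10 calendar days after 2020/11/15 is 2020/11/25.
The last day of the consultation period: 92 calendar days after 2020/11/25 is 2021/02/25.
The date on which the repair-or-replace obligation becomes due: 2021/02/25 + 37 days = 2021/04/03.

2021/04/03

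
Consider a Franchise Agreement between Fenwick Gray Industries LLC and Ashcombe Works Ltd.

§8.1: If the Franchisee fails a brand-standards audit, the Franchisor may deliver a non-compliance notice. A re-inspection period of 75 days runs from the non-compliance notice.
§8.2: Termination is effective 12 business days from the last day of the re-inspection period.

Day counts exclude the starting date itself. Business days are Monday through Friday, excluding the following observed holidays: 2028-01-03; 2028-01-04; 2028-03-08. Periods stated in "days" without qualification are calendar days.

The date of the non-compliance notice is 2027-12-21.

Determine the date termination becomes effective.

The last day of the re-inspection period: 2027-12-21 + 75 days = 2028-03-05.
The date termination becomes effective: 12 business days after Sunday, 2028-03-05, skipping weekends and the listed holiday on Mar 8 — Mar 6, Mar 7, Mar 9, Mar 10, …, Mar 20, Mar 21, Mar 22 — lands on Wednesday, 2028-03-22.

2028-03-22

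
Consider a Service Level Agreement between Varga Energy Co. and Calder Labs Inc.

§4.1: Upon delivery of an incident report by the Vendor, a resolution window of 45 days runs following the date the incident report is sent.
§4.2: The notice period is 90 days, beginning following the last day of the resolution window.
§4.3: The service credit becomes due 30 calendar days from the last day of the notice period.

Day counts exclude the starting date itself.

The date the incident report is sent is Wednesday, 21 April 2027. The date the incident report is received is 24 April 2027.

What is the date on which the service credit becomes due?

Adding 45 calendar days to 21 April 2027 gives 5 June 2027, which is the last day of the resolution window.
Adding 90 calendar days to 5 June 2027 gives 3 September 2027, which is the last day of the notice period.
The date on which the service credit becomes due: 30 calendar days after 3 September 2027 is 3 October 2027.

3 October 2027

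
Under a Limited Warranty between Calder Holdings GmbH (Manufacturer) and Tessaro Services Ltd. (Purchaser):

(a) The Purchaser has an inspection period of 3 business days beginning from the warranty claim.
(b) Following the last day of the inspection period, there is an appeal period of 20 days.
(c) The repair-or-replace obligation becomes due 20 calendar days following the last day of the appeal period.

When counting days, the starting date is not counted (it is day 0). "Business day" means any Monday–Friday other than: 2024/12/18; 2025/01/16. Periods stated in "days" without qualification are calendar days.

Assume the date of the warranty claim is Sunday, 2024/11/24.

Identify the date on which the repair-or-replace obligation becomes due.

The last day of the inspection period: counting 3 business days from Sunday, 2024/11/24 (Nov 25, Nov 26, Nov 27, skipping weekends) reaches Wednesday, 2024/11/27.
The last day of the appeal period: 20 calendar days after 2024/11/27 is 2024/12/17.
Adding 20 calendar days to 2024/12/17 gives 2025/01/06, which is the date on which the repair-or-replace obligation becomes due.

2025/01/06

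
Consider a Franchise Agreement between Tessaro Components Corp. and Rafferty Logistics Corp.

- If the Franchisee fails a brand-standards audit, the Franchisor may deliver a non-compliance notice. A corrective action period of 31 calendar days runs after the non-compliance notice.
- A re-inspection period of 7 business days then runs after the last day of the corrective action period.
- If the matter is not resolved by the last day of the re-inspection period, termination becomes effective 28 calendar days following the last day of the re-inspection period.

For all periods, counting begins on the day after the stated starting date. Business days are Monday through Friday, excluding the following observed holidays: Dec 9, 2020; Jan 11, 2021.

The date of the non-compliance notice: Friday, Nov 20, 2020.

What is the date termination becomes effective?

The last day of the corrective action period: 31 calendar days after Nov 20, 2020 is Dec 21, 2020.
From Monday, Dec 21, 2020, 7 business days (Dec 22, Dec 23, Dec 24, Dec 25, Dec 28, Dec 29, Dec 30, skipping weekends) brings us to Wednesday, Dec 30, 2020, which is the last day of the re-inspection period.
The date termination becomes effective: 28 calendar days after Dec 30, 2020 is Jan 27, 2021.

Jan 27, 2021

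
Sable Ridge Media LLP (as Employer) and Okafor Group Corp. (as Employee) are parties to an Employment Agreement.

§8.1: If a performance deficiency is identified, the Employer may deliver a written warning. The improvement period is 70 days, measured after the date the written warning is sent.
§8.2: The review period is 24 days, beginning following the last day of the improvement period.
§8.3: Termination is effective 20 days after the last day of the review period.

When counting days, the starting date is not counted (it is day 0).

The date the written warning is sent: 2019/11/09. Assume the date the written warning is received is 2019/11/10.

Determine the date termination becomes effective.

2020/03/02

The last day of the improvement period: 70 calendar days after 2019/11/09 is 2020/01/18.
The last day of the review period: 2020/01/18 + 24 days = 2020/02/11.
The date termination becomes effective: 2020/02/11 + 20 days = 2020/03/02.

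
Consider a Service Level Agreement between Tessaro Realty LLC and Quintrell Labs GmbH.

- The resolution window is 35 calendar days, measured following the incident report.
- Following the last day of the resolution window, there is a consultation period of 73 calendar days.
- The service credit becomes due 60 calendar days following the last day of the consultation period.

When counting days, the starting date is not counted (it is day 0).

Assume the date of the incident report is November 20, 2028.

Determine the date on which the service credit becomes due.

The last day of the resolution window: 35 calendar days after November 20, 2028 is December 25, 2028.
The last day of the consultation period: 73 calendar days after December 25, 2028 is March 8, 2029.
The date on which the service credit becomes due: March 8, 2029 + 60 days = May 7, 2029.

May 7, 2029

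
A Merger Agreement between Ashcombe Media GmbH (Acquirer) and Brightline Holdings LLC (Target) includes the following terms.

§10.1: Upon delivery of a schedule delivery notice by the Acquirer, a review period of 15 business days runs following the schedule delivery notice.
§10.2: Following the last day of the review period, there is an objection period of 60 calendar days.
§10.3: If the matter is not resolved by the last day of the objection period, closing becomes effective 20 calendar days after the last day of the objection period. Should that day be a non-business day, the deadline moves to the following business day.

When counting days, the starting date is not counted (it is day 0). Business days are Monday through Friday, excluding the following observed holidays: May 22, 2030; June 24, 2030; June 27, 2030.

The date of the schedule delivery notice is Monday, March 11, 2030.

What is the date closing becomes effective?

The last day of the review period: counting 15 business days from Monday, March 11, 2030 (Mar 12, Mar 13, Mar 14, Mar 15, …, Mar 28, Mar 29, Apr 1, skipping weekends) reaches Monday, April 1, 2030.
Adding 60 calendar days to April 1, 2030 gives May 31, 2030, which is the last day of the objection period.
The date closing becomes effective: May 31, 2030 + 20 days = June 20, 2030. June 20, 2030 is a Thursday and is not a listed holiday, so no roll-forward applies.

June 20, 2030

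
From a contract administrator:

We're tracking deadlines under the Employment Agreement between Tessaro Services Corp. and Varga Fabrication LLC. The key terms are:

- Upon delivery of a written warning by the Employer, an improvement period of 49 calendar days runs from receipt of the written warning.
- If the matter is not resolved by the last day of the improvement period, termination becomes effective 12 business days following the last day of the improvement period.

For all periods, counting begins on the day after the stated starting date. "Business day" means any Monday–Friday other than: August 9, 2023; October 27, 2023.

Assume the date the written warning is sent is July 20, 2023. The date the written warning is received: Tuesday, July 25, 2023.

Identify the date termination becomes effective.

September 28, 2023

Adding 49 calendar days to July 25, 2023 gives September 12, 2023, which is the last day of the improvement period.
From Tuesday, September 12, 2023, 12 business days (Sep 13, Sep 14, Sep 15, Sep 18, …, Sep 26, Sep 27, Sep 28, skipping weekends) brings us to Thursday, September 28, 2023, which is the date termination becomes effective.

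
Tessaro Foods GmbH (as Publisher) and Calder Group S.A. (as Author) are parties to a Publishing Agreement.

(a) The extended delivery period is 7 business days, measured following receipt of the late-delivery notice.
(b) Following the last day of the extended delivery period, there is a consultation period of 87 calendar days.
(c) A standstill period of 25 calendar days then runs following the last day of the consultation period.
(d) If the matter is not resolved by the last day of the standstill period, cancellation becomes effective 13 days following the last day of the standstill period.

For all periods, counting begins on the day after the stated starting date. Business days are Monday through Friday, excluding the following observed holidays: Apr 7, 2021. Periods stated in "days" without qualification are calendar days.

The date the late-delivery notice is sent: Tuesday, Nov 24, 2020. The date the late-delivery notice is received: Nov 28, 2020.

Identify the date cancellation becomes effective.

From Saturday, Nov 28, 2020, 7 business days (Nov 30, Dec 1, Dec 2, Dec 3, Dec 4, Dec 7, Dec 8, skipping weekends) brings us to Tuesday, Dec 8, 2020, which is the last day of the extended delivery period.
Adding 87 calendar days to Dec 8, 2020 gives Mar 5, 2021, which is the last day of the consultation period.
The last day of the standstill period: Mar 5, 2021 + 25 days = Mar 30, 2021.
The date cancellation becomes effective: 13 calendar days after Mar 30, 2021 is Apr 12, 2021.

Apr 12, 2021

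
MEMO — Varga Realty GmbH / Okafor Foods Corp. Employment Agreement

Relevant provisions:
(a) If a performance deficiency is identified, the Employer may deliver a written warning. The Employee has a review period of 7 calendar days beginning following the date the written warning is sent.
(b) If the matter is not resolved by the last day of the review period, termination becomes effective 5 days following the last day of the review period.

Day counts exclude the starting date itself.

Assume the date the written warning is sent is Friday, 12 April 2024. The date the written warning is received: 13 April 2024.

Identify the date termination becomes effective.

Adding 7 calendar days to 12 April 2024 gives 19 April 2024, which is the last day of the review period.
The date termination becomes effective: 19 April 2024 + 5 days = 24 April 2024.

24 April 2024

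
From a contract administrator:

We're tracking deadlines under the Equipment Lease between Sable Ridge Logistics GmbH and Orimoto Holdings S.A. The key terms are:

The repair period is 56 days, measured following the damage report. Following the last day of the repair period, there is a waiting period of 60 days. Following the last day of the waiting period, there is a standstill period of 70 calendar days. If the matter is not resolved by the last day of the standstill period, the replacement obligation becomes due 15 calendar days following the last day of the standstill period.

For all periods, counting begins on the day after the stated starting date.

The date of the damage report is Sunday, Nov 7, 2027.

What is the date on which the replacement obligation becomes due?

The last day of the repair period: Nov 7, 2027 + 56 days = Jan 2, 2028.
The last day of the waiting period: Jan 2, 2028 + 60 days = Mar 2, 2028.
The last day of the standstill period: Mar 2, 2028 + 70 days = May 11, 2028.
Adding 15 calendar days to May 11, 2028 gives May 26, 2028, which is the date on which the replacement obligation becomes due.

May 26, 2028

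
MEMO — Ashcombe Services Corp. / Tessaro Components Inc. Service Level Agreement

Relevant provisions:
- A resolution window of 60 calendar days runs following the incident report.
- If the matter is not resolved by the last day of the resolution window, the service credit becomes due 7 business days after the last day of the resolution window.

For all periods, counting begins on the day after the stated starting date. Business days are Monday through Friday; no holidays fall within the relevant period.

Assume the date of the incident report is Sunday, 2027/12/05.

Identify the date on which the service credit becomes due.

2028/02/14

Adding 60 calendar days to 2027/12/05 gives 2028/02/03, which is the last day of the resolution window.
The date on which the service credit becomes due: counting 7 business days from Thursday, 2028/02/03 (Feb 4, Feb 7, Feb 8, Feb 9, Feb 10, Feb 11, Feb 14, skipping weekends) reaches Monday, 2028/02/14.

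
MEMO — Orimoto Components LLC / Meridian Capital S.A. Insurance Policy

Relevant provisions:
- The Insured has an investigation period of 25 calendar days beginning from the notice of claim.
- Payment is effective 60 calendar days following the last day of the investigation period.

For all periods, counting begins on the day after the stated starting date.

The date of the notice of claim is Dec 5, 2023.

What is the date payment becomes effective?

Feb 28, 2024

The last day of the investigation period: Dec 5, 2023 + 25 days = Dec 30, 2023.
Adding 60 calendar days to Dec 30, 2023 gives Feb 28, 2024, which is the date payment becomes effective.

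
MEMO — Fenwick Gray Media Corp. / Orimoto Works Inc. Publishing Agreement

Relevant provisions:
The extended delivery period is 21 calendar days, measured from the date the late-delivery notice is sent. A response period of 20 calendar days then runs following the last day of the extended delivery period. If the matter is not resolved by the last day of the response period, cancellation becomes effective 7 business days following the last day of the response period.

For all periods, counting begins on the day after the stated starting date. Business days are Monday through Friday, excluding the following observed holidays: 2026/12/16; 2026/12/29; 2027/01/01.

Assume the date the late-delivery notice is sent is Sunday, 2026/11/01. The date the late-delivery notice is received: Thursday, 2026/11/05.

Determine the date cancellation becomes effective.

The last day of the extended delivery period: 2026/11/01 + 21 days = 2026/11/22.
Adding 20 calendar days to 2026/11/22 gives 2026/12/12, which is the last day of the response period.
The date cancellation becomes effective: 7 business days after Saturday, 2026/12/12, skipping weekends and the listed holiday on Dec 16 — Dec 14, Dec 15, Dec 17, Dec 18, Dec 21, Dec 22, Dec 23 — lands on Wednesday, 2026/12/23.

2026/12/23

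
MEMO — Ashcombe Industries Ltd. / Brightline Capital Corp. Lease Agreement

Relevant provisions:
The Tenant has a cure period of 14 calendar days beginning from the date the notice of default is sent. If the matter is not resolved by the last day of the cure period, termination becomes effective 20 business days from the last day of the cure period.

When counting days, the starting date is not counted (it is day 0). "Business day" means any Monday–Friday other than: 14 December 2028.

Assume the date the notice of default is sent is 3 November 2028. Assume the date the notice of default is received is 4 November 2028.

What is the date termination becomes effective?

18 December 2028

The last day of the cure period: 3 November 2028 + 14 days = 17 November 2028.
The date termination becomes effective: counting 20 business days from Friday, 17 November 2028 (Nov 20, Nov 21, Nov 22, Nov 23, …, Dec 13, Dec 15, Dec 18, skipping weekends and the listed holiday on Dec 14) reaches Monday, 18 December 2028.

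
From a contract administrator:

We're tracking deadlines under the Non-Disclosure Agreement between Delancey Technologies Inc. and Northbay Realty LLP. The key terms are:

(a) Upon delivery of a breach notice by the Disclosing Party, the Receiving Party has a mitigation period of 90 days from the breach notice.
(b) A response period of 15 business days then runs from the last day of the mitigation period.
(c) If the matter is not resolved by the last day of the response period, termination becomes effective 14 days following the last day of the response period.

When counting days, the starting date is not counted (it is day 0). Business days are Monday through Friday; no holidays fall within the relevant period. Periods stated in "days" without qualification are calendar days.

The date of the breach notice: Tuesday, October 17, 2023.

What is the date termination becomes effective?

February 19, 2024

Adding 90 calendar days to October 17, 2023 gives January 15, 2024, which is the last day of the mitigation period.
The last day of the response period: 15 business days after Monday, January 15, 2024, skipping weekends — Jan 16, Jan 17, Jan 18, Jan 19, …, Feb 1, Feb 2, Feb 5 — lands on Monday, February 5, 2024.
The date termination becomes effective: February 5, 2024 + 14 days = February 19, 2024.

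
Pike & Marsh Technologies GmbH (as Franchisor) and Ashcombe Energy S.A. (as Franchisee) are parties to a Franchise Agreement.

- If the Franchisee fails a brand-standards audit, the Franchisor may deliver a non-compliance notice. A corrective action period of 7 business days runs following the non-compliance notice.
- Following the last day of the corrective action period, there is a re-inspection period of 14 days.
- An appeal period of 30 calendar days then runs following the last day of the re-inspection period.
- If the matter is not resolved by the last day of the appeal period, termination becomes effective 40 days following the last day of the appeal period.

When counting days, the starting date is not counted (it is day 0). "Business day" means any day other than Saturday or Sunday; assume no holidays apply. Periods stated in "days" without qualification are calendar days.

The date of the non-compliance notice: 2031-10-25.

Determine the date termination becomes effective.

2032-01-27

The last day of the corrective action period: 7 business days after Saturday, 2031-10-25, skipping weekends — Oct 27, Oct 28, Oct 29, Oct 30, Oct 31, Nov 3, Nov 4 — lands on Tuesday, 2031-11-04.
Adding 14 calendar days to 2031-11-04 gives 2031-11-18, which is the last day of the re-inspection period.
Adding 30 calendar days to 2031-11-18 gives 2031-12-18, which is the last day of the appeal period.
The date termination becomes effective: 2031-12-18 + 40 days = 2032-01-27.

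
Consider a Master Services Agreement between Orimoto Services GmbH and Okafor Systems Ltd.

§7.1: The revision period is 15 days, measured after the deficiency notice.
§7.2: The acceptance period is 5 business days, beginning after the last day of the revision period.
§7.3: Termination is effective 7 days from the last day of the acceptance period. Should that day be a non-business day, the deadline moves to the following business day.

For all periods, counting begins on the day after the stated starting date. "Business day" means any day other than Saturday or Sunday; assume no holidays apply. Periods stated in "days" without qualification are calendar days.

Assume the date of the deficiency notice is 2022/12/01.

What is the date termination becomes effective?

2022/12/30

The last day of the revision period: 15 calendar days after 2022/12/01 is 2022/12/16.
From Friday, 2022/12/16, 5 business days (Dec 19, Dec 20, Dec 21, Dec 22, Dec 23, skipping weekends) brings us to Friday, 2022/12/23, which is the last day of the acceptance period.
The date termination becomes effective: 7 calendar days after 2022/12/23 is 2022/12/30. 2022/12/30 is a Friday, so no roll-forward applies.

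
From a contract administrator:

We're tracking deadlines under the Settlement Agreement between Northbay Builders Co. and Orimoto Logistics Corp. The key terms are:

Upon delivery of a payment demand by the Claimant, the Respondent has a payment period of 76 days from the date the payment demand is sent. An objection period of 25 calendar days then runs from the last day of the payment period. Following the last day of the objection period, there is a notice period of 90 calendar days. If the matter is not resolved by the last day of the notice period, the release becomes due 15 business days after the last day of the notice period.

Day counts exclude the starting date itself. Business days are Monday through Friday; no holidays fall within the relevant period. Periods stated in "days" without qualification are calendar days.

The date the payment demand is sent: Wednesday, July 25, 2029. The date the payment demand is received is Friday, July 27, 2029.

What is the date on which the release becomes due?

The last day of the payment period: July 25, 2029 + 76 days = October 9, 2029.
The last day of the objection period: October 9, 2029 + 25 days = November 3, 2029.
The last day of the notice period: November 3, 2029 + 90 days = February 1, 2030.
The date on which the release becomes due: counting 15 business days from Friday, February 1, 2030 (Feb 4, Feb 5, Feb 6, Feb 7, …, Feb 20, Feb 21, Feb 22, skipping weekends) reaches Friday, February 22, 2030.

February 22, 2030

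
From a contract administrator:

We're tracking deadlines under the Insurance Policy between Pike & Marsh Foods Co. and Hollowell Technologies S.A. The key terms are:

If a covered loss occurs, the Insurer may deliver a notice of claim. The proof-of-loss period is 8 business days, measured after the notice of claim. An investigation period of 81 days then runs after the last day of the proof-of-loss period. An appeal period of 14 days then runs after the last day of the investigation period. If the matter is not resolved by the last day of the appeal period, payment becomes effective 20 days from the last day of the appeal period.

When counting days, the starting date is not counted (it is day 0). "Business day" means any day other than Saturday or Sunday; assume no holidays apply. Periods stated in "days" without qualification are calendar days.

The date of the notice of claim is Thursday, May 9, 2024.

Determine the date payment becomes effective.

September 13, 2024

From Thursday, May 9, 2024, 8 business days (May 10, May 13, May 14, May 15, May 16, May 17, May 20, May 21, skipping weekends) brings us to Tuesday, May 21, 2024, which is the last day of the proof-of-loss period.
The last day of the investigation period: May 21, 2024 + 81 days = August 10, 2024.
The last day of the appeal period: 14 calendar days after August 10, 2024 is August 24, 2024.
The date payment becomes effective: August 24, 2024 + 20 days = September 13, 2024.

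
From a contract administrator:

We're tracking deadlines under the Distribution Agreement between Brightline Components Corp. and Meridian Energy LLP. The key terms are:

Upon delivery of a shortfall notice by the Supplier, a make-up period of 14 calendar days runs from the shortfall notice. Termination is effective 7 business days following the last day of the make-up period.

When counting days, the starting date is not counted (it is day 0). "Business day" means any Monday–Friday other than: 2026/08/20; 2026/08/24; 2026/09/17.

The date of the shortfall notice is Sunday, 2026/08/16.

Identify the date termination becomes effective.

Adding 14 calendar days to 2026/08/16 gives 2026/08/30, which is the last day of the make-up period.
The date termination becomes effective: counting 7 business days from Sunday, 2026/08/30 (Aug 31, Sep 1, Sep 2, Sep 3, Sep 4, Sep 7, Sep 8, skipping weekends) reaches Tuesday, 2026/09/08.

2026/09/08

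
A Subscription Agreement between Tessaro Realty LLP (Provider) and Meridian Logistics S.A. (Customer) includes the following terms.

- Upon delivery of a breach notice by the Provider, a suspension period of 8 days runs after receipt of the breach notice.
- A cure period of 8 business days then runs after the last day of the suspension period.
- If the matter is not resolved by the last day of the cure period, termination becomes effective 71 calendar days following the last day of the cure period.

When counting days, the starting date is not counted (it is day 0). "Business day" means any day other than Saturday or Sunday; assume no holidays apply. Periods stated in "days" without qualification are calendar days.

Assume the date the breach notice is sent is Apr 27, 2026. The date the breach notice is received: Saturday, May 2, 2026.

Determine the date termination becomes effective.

Jul 30, 2026

The last day of the suspension period: 8 calendar days after May 2, 2026 is May 10, 2026.
From Sunday, May 10, 2026, 8 business days (May 11, May 12, May 13, May 14, May 15, May 18, May 19, May 20, skipping weekends) brings us to Wednesday, May 20, 2026, which is the last day of the cure period.
Adding 71 calendar days to May 20, 2026 gives Jul 30, 2026, which is the date termination becomes effective.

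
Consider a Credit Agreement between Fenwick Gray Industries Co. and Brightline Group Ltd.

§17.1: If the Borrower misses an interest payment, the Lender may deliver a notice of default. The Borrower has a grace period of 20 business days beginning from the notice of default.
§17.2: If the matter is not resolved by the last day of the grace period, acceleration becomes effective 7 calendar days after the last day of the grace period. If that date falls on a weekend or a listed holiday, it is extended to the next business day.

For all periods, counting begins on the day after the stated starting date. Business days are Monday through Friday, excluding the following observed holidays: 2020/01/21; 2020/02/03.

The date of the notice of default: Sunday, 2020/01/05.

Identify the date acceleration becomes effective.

The last day of the grace period: counting 20 business days from Sunday, 2020/01/05 (Jan 6, Jan 7, Jan 8, Jan 9, …, Jan 30, Jan 31, Feb 4, skipping weekends and the listed holidays on Jan 21, Feb 3) reaches Tuesday, 2020/02/04.
The date acceleration becomes effective: 7 calendar days after 2020/02/04 is 2020/02/11. 2020/02/11 is a Tuesday and is not a listed holiday, so no roll-forward applies.

2020/02/11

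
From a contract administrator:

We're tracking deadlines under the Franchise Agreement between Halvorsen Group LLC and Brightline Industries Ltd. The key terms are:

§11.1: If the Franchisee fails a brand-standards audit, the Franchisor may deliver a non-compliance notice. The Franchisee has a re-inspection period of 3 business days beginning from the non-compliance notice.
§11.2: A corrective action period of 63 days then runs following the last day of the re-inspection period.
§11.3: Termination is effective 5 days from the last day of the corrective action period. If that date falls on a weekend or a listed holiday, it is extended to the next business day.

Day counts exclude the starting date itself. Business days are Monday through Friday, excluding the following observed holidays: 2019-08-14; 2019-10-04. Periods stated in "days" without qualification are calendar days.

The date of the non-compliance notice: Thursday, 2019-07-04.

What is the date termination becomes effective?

From Thursday, 2019-07-04, 3 business days (Jul 5, Jul 8, Jul 9, skipping weekends) brings us to Tuesday, 2019-07-09, which is the last day of the re-inspection period.
Adding 63 calendar days to 2019-07-09 gives 2019-09-10, which is the last day of the corrective action period.
Adding 5 calendar days to 2019-09-10 gives 2019-09-15, which is the date termination becomes effective. That falls on a Sunday, so it rolls to the next business day, Monday, 2019-09-16.

2019-09-16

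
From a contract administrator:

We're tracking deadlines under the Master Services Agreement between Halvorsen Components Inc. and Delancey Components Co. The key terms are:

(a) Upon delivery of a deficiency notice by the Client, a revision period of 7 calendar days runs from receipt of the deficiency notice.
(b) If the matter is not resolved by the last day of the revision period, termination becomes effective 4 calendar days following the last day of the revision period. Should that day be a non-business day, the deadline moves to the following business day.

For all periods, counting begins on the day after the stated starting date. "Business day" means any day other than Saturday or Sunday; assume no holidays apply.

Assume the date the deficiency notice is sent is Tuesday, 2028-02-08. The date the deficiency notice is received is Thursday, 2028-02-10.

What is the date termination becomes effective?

2028-02-21

The last day of the revision period: 2028-02-10 + 7 days = 2028-02-17.
Adding 4 calendar days to 2028-02-17 gives 2028-02-21, which is the date termination becomes effective. 2028-02-21 is a Monday, so no roll-forward applies.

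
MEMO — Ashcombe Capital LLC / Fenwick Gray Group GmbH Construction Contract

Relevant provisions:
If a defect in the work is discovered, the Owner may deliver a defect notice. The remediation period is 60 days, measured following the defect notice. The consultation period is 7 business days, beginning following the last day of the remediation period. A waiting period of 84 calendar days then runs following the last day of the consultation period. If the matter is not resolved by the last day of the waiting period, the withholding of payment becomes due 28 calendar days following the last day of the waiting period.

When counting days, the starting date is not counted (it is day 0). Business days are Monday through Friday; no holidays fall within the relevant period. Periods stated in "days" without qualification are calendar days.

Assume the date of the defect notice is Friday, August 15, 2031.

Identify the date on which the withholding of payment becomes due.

February 12, 2032

The last day of the remediation period: 60 calendar days after August 15, 2031 is October 14, 2031.
From Tuesday, October 14, 2031, 7 business days (Oct 15, Oct 16, Oct 17, Oct 20, Oct 21, Oct 22, Oct 23, skipping weekends) brings us to Thursday, October 23, 2031, which is the last day of the consultation period.
The last day of the waiting period: 84 calendar days after October 23, 2031 is January 15, 2032.
The date on which the withholding of payment becomes due: 28 calendar days after January 15, 2032 is February 12, 2032.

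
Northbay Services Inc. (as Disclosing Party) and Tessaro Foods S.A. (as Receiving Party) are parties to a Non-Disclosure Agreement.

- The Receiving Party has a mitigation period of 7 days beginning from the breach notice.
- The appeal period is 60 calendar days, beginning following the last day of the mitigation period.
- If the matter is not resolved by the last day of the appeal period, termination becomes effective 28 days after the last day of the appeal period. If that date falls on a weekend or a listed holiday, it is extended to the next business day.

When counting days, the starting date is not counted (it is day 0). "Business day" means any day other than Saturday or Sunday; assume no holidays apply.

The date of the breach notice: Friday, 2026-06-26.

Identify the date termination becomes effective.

Adding 7 calendar days to 2026-06-26 gives 2026-07-03, which is the last day of the mitigation period.
The last day of the appeal period: 2026-07-03 + 60 days = 2026-09-01.
Adding 28 calendar days to 2026-09-01 gives 2026-09-29, which is the date termination becomes effective. 2026-09-29 is a Tuesday, so no roll-forward applies.

2026-09-29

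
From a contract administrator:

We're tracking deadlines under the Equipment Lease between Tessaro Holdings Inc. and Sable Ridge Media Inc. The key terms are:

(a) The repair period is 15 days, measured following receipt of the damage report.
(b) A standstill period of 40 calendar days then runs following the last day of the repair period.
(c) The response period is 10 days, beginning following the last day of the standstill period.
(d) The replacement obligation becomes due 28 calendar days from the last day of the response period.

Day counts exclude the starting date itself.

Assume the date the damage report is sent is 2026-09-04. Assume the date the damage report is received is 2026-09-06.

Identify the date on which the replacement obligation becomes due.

2026-12-08

Adding 15 calendar days to 2026-09-06 gives 2026-09-21, which is the last day of the repair period.
Adding 40 calendar days to 2026-09-21 gives 2026-10-31, which is the last day of the standstill period.
The last day of the response period: 10 calendar days after 2026-10-31 is 2026-11-10.
The date on which the replacement obligation becomes due: 2026-11-10 + 28 days = 2026-12-08.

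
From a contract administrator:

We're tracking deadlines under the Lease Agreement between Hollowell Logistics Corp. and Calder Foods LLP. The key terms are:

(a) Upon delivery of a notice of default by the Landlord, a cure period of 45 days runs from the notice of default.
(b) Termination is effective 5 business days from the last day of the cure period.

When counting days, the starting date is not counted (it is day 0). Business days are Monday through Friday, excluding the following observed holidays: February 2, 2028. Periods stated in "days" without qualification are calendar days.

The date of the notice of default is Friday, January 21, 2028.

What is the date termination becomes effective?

March 13, 2028

The last day of the cure period: 45 calendar days after January 21, 2028 is March 6, 2028.
The date termination becomes effective: counting 5 business days from Monday, March 6, 2028 (Mar 7, Mar 8, Mar 9, Mar 10, Mar 13, skipping weekends) reaches Monday, March 13, 2028.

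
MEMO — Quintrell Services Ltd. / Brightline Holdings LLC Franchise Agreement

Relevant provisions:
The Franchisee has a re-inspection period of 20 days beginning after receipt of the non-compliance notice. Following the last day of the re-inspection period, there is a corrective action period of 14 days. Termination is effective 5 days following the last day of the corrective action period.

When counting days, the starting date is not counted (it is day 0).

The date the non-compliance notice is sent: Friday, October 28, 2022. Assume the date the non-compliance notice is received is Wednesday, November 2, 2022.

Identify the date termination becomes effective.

December 11, 2022

The last day of the re-inspection period: November 2, 2022 + 20 days = November 22, 2022.
The last day of the corrective action period: November 22, 2022 + 14 days = December 6, 2022.
The date termination becomes effective: December 6, 2022 + 5 days = December 11, 2022.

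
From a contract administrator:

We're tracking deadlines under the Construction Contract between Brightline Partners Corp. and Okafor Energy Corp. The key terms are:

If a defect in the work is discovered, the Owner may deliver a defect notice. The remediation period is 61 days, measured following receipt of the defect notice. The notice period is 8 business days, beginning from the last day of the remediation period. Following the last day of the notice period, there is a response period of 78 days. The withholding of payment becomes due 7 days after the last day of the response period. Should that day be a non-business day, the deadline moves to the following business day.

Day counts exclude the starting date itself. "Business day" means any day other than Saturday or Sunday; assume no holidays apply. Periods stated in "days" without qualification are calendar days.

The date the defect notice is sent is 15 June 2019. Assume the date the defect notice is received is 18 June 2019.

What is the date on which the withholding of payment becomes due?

21 November 2019

Adding 61 calendar days to 18 June 2019 gives 18 August 2019, which is the last day of the remediation period.
The last day of the notice period: 8 business days after Sunday, 18 August 2019, skipping weekends — Aug 19, Aug 20, Aug 21, Aug 22, Aug 23, Aug 26, Aug 27, Aug 28 — lands on Wednesday, 28 August 2019.
The last day of the response period: 28 August 2019 + 78 days = 14 November 2019.
The date on which the withholding of payment becomes due: 7 calendar days after 14 November 2019 is 21 November 2019. 21 November 2019 is a Thursday, so no roll-forward applies.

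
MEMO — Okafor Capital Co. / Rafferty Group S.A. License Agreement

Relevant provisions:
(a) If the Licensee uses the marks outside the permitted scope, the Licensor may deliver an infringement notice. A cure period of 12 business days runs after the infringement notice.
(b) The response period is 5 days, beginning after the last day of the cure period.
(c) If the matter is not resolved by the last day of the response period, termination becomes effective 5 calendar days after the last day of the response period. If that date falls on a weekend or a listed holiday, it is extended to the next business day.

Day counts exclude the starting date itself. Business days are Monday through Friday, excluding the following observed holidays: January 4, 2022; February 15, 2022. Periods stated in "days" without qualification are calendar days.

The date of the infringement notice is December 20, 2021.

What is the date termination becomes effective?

The last day of the cure period: counting 12 business days from Monday, December 20, 2021 (Dec 21, Dec 22, Dec 23, Dec 24, …, Jan 3, Jan 5, Jan 6, skipping weekends and the listed holiday on Jan 4) reaches Thursday, January 6, 2022.
Adding 5 calendar days to January 6, 2022 gives January 11, 2022, which is the last day of the response period.
The date termination becomes effective: January 11, 2022 + 5 days = January 16, 2022. That falls on a Sunday, so it rolls to the next business day, Monday, January 17, 2022.

January 17, 2022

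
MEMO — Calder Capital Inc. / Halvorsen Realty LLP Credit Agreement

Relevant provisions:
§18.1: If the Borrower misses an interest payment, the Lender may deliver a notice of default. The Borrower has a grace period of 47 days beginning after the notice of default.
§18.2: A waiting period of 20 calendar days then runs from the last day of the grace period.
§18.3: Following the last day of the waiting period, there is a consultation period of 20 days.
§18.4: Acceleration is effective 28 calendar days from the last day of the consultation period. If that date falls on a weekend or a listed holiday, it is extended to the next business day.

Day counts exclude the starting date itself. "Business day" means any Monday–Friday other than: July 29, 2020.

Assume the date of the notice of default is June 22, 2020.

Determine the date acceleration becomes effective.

The last day of the grace period: June 22, 2020 + 47 days = August 8, 2020.
The last day of the waiting period: 20 calendar days after August 8, 2020 is August 28, 2020.
The last day of the consultation period: August 28, 2020 + 20 days = September 17, 2020.
The date acceleration becomes effective: September 17, 2020 + 28 days = October 15, 2020. October 15, 2020 is a Thursday and is not a listed holiday, so no roll-forward applies.

October 15, 2020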